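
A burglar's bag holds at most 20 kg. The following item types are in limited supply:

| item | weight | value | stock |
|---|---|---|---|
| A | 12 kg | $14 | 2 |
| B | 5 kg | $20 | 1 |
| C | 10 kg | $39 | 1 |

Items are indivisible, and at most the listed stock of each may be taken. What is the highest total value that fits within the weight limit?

Best selections within weight 20 and stock limits:
- 1×B + 1×C: weight 15, value 59
- 1×C: weight 10, value 39
- 1×A + 1×B: weight 17, value 34
Best: $59.

$59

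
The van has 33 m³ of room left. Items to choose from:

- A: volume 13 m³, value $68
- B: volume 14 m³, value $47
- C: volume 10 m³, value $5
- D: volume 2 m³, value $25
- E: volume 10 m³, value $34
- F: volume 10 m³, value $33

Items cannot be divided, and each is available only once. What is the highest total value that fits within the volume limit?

Check high-value combinations within 33 m³:
- A+B+D: volume 13+14+2=29, value 68+47+25=140
- A+E+F: volume 13+10+10=33, value 68+34+33=135
- A+D+E: volume 13+2+10=25, value 68+25+34=127
- A+D+F: volume 13+2+10=25, value 68+25+33=126
- A+B: volume 13+14=27, value 68+47=115
Best: $140.

$140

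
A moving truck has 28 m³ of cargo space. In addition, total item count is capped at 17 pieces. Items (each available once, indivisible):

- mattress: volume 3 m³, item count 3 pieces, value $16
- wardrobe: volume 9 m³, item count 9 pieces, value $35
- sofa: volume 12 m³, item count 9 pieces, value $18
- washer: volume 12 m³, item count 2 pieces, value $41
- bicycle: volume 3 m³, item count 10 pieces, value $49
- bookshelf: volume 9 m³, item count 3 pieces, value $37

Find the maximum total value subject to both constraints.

$127

Feasible sets respecting both limits:
- washer+bicycle+bookshelf: volume 24, item count 15, value 127
- mattress+washer+bicycle: volume 18, item count 15, value 106
- mattress+bicycle+bookshelf: volume 15, item count 16, value 102
- mattress+washer+bookshelf: volume 24, item count 8, value 94
Best: $127.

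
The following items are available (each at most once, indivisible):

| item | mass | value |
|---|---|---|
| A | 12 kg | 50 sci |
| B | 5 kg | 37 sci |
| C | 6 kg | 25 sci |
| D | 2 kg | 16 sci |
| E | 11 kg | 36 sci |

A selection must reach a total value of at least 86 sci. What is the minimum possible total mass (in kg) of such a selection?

Subsets with value ≥ 86, sorted by total mass:
- A+B: mass 17, value 87
- B+D+E: mass 18, value 89
Minimum mass: 17 kg.

17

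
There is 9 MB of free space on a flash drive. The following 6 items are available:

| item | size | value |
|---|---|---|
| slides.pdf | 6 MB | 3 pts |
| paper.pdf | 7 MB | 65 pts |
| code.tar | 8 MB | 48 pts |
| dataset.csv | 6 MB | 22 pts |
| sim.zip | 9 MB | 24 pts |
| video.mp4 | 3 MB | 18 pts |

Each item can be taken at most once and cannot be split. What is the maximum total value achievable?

65 pts

Check high-value combinations within 9 MB:
- paper.pdf: size 7, value 65
- code.tar: size 8, value 48
- dataset.csv+video.mp4: size 6+3=9, value 22+18=40
- sim.zip: size 9, value 24
Best: 65 pts.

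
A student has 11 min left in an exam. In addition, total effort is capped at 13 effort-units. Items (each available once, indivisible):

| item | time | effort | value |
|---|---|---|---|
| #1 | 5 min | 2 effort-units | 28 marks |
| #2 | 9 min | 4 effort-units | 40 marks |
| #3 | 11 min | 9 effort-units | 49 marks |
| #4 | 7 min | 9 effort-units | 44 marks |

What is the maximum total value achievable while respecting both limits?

Feasible sets respecting both limits:
- #3: time 11, effort 9, value 49
- #4: time 7, effort 9, value 44
- #2: time 9, effort 4, value 40
- #1: time 5, effort 2, value 28
Best: 49 marks.

49 marks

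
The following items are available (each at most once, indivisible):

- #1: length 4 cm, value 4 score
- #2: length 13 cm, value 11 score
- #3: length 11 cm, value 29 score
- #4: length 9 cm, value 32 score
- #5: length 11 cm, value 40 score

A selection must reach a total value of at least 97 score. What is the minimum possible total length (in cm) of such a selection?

Subsets with value ≥ 97, sorted by total length:
- #3+#4+#5: length 31, value 101
- #1+#3+#4+#5: length 35, value 105
Minimum length: 31 cm.

31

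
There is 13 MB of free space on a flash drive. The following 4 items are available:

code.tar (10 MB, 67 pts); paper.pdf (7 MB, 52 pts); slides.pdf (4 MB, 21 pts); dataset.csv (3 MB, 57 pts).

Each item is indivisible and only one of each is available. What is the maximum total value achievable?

124 pts

Check high-value combinations within 13 MB:
- code.tar+dataset.csv: size 10+3=13, value 67+57=124
- paper.pdf+dataset.csv: size 7+3=10, value 52+57=109
- slides.pdf+dataset.csv: size 4+3=7, value 21+57=78
Best: 124 pts.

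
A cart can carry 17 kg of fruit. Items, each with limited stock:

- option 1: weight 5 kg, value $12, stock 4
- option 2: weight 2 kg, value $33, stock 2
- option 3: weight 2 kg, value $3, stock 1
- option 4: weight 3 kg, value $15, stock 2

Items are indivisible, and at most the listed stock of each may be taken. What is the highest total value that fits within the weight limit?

$111

Top feasible selections:
- 1×option 1 + 2×option 2 + 1×option 3 + 2×option 4: weight 17, value 111
- 1×option 1 + 2×option 2 + 2×option 4: weight 15, value 108
Best: $111.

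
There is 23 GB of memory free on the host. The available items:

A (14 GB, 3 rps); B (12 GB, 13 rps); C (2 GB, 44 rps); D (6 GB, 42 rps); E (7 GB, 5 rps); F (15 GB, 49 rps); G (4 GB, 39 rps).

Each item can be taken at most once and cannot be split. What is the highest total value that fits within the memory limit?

135 rps

Check high-value combinations within 23 GB:
- C+D+F: memory 2+6+15=23, value 44+42+49=135
- C+F+G: memory 2+15+4=21, value 44+49+39=132
- C+D+E+G: memory 2+6+7+4=19, value 44+42+5+39=130
- C+D+G: memory 2+6+4=12, value 44+42+39=125
Best: 135 rps.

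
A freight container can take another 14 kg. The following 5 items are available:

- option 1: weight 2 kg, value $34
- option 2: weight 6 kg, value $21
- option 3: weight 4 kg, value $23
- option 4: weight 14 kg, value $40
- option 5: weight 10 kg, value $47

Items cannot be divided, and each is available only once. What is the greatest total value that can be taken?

Check high-value combinations within 14 kg:
- option 1+option 5: weight 2+10=12, value 34+47=81
- option 1+option 2+option 3: weight 2+6+4=12, value 34+21+23=78
- option 3+option 5: weight 4+10=14, value 23+47=70
- option 1+option 3: weight 2+4=6, value 34+23=57
- option 1+option 2: weight 2+6=8, value 34+21=55
Best: $81.

$81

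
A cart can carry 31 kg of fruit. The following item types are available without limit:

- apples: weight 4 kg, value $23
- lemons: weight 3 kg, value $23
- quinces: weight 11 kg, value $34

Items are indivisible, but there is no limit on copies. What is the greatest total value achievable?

Best value-per-unit is lemons at 23/3; filling with it alone gives 10×23 = 230.
Optimal mix: 1×apples + 9×lemons → weight 31, value 230.

$230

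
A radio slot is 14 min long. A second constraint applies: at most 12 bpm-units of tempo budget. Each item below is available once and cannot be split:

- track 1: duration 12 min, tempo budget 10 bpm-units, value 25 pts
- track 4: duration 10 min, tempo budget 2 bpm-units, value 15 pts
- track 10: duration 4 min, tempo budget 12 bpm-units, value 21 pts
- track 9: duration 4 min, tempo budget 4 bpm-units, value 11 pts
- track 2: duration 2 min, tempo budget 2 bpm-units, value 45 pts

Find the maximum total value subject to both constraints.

Feasible sets respecting both limits:
- track 1+track 2: duration 14, tempo budget 12, value 70
- track 4+track 2: duration 12, tempo budget 4, value 60
- track 9+track 2: duration 6, tempo budget 6, value 56
- track 2: duration 2, tempo budget 2, value 45
Best: 70 pts.

70 pts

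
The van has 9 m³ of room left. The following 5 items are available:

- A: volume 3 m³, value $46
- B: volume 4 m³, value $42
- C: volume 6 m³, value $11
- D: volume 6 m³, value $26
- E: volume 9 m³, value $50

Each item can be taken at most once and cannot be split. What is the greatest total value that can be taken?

Check high-value combinations within 9 m³:
- A+B: volume 3+4=7, value 46+42=88
- A+D: volume 3+6=9, value 46+26=72
- A+C: volume 3+6=9, value 46+11=57
- E: volume 9, value 50
Best: $88.

$88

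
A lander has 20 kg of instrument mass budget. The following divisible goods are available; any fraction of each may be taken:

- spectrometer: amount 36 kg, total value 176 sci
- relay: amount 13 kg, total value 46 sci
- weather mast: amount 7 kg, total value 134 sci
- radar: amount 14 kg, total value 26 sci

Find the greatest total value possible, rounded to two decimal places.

Take in order of value per unit:
- weather mast (134/7 per unit): all 7 → value 134, running total 134.00
- spectrometer (176/36 per unit): 13 of 36 → value 13×176/36 = 63.5556, running total 197.56
Total 197.56.

197.56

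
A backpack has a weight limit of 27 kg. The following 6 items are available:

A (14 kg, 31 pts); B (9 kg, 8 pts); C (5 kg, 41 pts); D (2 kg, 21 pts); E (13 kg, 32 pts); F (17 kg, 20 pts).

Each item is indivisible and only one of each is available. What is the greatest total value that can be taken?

This is a 0/1 knapsack; check combinations near the capacity.
- C+D+E: weight 5+2+13=20, value 41+21+32=94
- A+C+D: weight 14+5+2=21, value 31+41+21=93
- C+D+F: weight 5+2+17=24, value 41+21+20=82
- B+C+E: weight 9+5+13=27, value 8+41+32=81
- C+E: weight 5+13=18, value 41+32=73
Best: 94 pts.

94 pts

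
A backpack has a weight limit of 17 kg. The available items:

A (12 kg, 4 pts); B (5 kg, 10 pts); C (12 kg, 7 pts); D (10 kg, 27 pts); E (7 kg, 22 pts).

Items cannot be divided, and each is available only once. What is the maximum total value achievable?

49 pts

Check high-value combinations within 17 kg:
- D+E: weight 10+7=17, value 27+22=49
- B+D: weight 5+10=15, value 10+27=37
- B+E: weight 5+7=12, value 10+22=32
- D: weight 10, value 27
Best: 49 pts.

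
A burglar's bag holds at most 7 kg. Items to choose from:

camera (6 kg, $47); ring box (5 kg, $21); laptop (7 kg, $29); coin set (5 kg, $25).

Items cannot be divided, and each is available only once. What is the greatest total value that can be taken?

Check high-value combinations within 7 kg:
- camera: weight 6, value 47
- laptop: weight 7, value 29
- coin set: weight 5, value 25
- ring box: weight 5, value 21
Best: $47.

$47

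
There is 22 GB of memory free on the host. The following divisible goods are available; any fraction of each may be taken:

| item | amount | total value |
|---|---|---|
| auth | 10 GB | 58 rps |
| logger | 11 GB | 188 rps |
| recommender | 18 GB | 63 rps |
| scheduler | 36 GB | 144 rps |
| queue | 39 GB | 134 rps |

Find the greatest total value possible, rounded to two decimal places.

Take in order of value per unit:
- logger (188/11 per unit): all 11 → value 188, running total 188.00
- auth (58/10 per unit): all 10 → value 58, running total 246.00
- scheduler (144/36 per unit): 1 of 36 → value 1×144/36 = 4.0000, running total 250.00
Total 250.00.

250.00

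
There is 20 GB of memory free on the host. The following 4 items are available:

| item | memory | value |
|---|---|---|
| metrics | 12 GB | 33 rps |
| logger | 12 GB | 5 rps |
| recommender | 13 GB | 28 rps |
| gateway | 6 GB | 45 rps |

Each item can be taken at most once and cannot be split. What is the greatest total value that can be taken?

78 rps

Check high-value combinations within 20 GB:
- metrics+gateway: memory 12+6=18, value 33+45=78
- recommender+gateway: memory 13+6=19, value 28+45=73
- logger+gateway: memory 12+6=18, value 5+45=50
- gateway: memory 6, value 45
- metrics: memory 12, value 33
Best: 78 rps.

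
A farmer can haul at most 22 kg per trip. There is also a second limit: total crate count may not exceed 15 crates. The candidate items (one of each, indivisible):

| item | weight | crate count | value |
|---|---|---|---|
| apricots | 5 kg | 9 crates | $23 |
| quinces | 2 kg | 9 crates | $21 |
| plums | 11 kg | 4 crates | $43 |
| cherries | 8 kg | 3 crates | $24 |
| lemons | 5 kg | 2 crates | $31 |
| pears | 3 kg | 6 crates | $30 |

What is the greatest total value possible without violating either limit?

$104

Feasible sets respecting both limits:
- plums+lemons+pears: weight 19, crate count 12, value 104
- apricots+plums+lemons: weight 21, crate count 15, value 97
- plums+cherries+pears: weight 22, crate count 13, value 97
- quinces+plums+lemons: weight 18, crate count 15, value 95
Best: $104.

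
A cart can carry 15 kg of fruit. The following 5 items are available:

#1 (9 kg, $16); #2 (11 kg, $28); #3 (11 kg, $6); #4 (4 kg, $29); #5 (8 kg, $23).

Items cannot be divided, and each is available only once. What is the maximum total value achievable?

$57

Check high-value combinations within 15 kg:
- #2+#4: weight 11+4=15, value 28+29=57
- #4+#5: weight 4+8=12, value 29+23=52
- #1+#4: weight 9+4=13, value 16+29=45
- #3+#4: weight 11+4=15, value 6+29=35
- #4: weight 4, value 29
Best: $57.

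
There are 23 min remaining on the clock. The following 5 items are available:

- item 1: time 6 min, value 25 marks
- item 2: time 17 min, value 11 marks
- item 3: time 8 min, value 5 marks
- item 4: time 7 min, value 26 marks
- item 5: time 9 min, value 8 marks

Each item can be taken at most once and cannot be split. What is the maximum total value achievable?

This is a 0/1 knapsack; check combinations near the capacity.
- item 1+item 4+item 5: time 6+7+9=22, value 25+26+8=59
- item 1+item 3+item 4: time 6+8+7=21, value 25+5+26=56
- item 1+item 4: time 6+7=13, value 25+26=51
- item 1+item 3+item 5: time 6+8+9=23, value 25+5+8=38
- item 1+item 2: time 6+17=23, value 25+11=36
Best: 59 marks.

59 marks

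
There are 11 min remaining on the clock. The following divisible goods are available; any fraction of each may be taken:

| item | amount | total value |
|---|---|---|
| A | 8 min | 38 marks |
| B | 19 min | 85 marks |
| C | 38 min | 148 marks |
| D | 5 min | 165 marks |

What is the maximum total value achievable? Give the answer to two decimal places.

Take in order of value per unit:
- D (165/5 per unit): all 5 → value 165, running total 165.00
- A (38/8 per unit): 6 of 8 → value 6×38/8 = 28.5000, running total 193.50
Total 193.50.

193.50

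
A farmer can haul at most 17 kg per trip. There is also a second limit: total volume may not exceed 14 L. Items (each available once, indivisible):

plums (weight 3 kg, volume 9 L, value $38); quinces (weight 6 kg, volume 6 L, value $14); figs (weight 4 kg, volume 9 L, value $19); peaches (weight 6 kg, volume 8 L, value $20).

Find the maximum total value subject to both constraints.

Feasible sets respecting both limits:
- plums: weight 3, volume 9, value 38
- quinces+peaches: weight 12, volume 14, value 34
- peaches: weight 6, volume 8, value 20
Best: $38.

$38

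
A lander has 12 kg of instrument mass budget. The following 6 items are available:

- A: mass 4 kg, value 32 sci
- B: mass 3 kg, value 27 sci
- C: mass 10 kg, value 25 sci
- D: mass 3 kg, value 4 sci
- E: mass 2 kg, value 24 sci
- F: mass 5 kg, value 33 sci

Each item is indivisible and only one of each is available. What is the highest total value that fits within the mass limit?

Check high-value combinations within 12 kg:
- A+B+F: mass 4+3+5=12, value 32+27+33=92
- A+E+F: mass 4+2+5=11, value 32+24+33=89
- A+B+D+E: mass 4+3+3+2=12, value 32+27+4+24=87
Best: 92 sci.

92 sci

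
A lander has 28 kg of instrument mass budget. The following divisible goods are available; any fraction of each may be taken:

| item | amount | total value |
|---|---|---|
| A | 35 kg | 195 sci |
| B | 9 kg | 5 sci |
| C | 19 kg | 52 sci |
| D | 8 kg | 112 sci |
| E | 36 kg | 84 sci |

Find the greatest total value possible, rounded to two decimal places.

Take in order of value per unit:
- D (112/8 per unit): all 8 → value 112, running total 112.00
- A (195/35 per unit): 20 of 35 → value 20×195/35 = 111.4286, running total 223.43
Total 223.43.

223.43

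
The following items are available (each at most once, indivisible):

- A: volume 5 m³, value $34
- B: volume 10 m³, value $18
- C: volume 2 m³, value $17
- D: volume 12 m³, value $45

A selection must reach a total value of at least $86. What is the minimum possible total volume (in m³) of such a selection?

Subsets with value ≥ 86, sorted by total volume:
- A+C+D: volume 19, value 96
- A+B+D: volume 27, value 97
- A+B+C+D: volume 29, value 114
Minimum volume: 19 m³.

19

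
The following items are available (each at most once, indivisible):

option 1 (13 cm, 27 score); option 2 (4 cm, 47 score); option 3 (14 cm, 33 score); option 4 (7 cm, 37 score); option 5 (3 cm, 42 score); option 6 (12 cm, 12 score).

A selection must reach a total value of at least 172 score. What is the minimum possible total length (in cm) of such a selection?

41

Subsets with value ≥ 172, sorted by total length:
- option 1+option 2+option 3+option 4+option 5: length 41, value 186
- option 1+option 2+option 3+option 4+option 5+option 6: length 53, value 198
Minimum length: 41 cm.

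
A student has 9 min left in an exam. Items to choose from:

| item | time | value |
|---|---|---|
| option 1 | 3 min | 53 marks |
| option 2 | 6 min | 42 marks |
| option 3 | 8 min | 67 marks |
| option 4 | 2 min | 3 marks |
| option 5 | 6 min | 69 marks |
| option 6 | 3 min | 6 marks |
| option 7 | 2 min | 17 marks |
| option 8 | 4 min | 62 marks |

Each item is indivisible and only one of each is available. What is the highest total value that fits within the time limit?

132 marks

Check high-value combinations within 9 min:
- option 1+option 7+option 8: time 3+2+4=9, value 53+17+62=132
- option 1+option 5: time 3+6=9, value 53+69=122
- option 1+option 4+option 8: time 3+2+4=9, value 53+3+62=118
- option 1+option 8: time 3+4=7, value 53+62=115
- option 1+option 2: time 3+6=9, value 53+42=95
Best: 132 marks.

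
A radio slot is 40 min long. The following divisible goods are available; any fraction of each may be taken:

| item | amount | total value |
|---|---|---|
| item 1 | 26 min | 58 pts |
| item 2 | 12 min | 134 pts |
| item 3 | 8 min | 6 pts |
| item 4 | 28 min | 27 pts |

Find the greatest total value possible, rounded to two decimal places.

Take in order of value per unit:
- item 2 (134/12 per unit): all 12 → value 134, running total 134.00
- item 1 (58/26 per unit): all 26 → value 58, running total 192.00
- item 4 (27/28 per unit): 2 of 28 → value 2×27/28 = 1.9286, running total 193.93
Total 193.93.

193.93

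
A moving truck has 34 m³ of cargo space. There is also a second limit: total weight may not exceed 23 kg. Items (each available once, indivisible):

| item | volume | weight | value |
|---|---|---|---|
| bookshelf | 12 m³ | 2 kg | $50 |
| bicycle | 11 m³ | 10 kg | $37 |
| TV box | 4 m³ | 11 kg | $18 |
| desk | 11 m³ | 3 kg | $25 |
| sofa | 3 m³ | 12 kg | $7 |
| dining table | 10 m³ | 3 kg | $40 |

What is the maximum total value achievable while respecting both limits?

$127

Feasible sets respecting both limits:
- bookshelf+bicycle+dining table: volume 33, weight 15, value 127
- bookshelf+desk+dining table: volume 33, weight 8, value 115
- bookshelf+bicycle+desk: volume 34, weight 15, value 112
- bookshelf+TV box+dining table: volume 26, weight 16, value 108
Best: $127.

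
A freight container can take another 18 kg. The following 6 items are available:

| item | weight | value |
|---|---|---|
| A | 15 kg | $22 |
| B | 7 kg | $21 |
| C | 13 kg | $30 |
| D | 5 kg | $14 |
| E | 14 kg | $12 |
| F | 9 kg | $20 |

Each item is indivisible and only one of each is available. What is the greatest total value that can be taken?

$44

Check high-value combinations within 18 kg:
- C+D: weight 13+5=18, value 30+14=44
- B+F: weight 7+9=16, value 21+20=41
- B+D: weight 7+5=12, value 21+14=35
- D+F: weight 5+9=14, value 14+20=34
Best: $44.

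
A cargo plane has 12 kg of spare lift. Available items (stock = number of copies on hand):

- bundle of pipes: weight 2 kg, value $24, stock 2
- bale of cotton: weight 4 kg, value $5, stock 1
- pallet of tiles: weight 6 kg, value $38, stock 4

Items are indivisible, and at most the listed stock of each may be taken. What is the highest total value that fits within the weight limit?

$86

Best selections within weight 12 and stock limits:
- 2×bundle of pipes + 1×pallet of tiles: weight 10, value 86
- 2×pallet of tiles: weight 12, value 76
- 1×bundle of pipes + 1×bale of cotton + 1×pallet of tiles: weight 12, value 67
Best: $86.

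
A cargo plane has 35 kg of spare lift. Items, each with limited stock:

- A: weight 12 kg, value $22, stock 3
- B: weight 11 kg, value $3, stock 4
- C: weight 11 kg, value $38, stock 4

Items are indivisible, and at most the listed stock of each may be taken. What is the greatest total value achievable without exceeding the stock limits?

Top feasible selections:
- 3×C: weight 33, value 114
- 1×A + 2×C: weight 34, value 98
Best: $114.

$114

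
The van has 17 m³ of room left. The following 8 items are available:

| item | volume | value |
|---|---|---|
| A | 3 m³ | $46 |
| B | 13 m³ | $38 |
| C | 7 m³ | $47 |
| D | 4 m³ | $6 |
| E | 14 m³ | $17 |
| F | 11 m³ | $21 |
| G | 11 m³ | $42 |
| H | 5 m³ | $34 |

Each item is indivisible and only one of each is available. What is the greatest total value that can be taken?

$127

Check high-value combinations within 17 m³:
- A+C+H: volume 3+7+5=15, value 46+47+34=127
- A+C+D: volume 3+7+4=14, value 46+47+6=99
- A+C: volume 3+7=10, value 46+47=93
- A+G: volume 3+11=14, value 46+42=88
Best: $127.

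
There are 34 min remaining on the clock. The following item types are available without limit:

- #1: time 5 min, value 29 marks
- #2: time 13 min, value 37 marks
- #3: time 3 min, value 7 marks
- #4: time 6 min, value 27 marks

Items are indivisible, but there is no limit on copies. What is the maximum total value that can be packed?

Best value-per-unit is #1 at 29/5; filling with it alone gives 6×29 = 174.
Optimal mix: 6×#1 + 1×#3 → time 33, value 181.

181 marks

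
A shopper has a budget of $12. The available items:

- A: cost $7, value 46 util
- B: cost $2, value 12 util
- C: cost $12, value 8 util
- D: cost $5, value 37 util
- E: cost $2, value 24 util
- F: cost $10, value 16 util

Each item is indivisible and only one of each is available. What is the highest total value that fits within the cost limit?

Check high-value combinations within $12:
- A+D: cost 7+5=12, value 46+37=83
- A+B+E: cost 7+2+2=11, value 46+12+24=82
- B+D+E: cost 2+5+2=9, value 12+37+24=73
- A+E: cost 7+2=9, value 46+24=70
Best: 83 util.

83 util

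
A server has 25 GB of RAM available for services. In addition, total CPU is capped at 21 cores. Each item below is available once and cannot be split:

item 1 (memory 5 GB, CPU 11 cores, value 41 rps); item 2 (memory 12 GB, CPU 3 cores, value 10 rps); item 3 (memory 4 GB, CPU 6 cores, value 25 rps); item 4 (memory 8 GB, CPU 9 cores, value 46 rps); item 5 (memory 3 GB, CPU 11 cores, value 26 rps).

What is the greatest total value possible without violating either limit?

Feasible sets respecting both limits:
- item 1+item 4: memory 13, CPU 20, value 87
- item 2+item 3+item 4: memory 24, CPU 18, value 81
- item 1+item 2+item 3: memory 21, CPU 20, value 76
- item 4+item 5: memory 11, CPU 20, value 72
Best: 87 rps.

87 rps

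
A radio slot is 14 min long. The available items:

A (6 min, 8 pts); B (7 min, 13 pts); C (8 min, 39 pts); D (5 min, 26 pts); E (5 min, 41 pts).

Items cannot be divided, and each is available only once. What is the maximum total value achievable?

Check high-value combinations within 14 min:
- C+E: duration 8+5=13, value 39+41=80
- D+E: duration 5+5=10, value 26+41=67
- C+D: duration 8+5=13, value 39+26=65
Best: 80 pts.

80 pts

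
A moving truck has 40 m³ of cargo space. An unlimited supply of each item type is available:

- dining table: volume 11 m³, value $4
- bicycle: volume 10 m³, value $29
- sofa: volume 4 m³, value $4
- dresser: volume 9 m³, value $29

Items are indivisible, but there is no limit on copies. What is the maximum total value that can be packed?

Best value-per-unit is dresser at 29/9; filling with it alone gives 4×29 = 116.
Optimal mix: 1×sofa + 4×dresser → volume 40, value 120.

$120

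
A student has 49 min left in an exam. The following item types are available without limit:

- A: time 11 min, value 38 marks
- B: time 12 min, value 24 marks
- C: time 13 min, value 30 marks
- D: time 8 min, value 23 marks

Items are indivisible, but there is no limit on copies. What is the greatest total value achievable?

Best value-per-unit is A at 38/11; filling with it alone gives 4×38 = 152.
Optimal mix: 3×A + 2×D → time 49, value 160.

160 marks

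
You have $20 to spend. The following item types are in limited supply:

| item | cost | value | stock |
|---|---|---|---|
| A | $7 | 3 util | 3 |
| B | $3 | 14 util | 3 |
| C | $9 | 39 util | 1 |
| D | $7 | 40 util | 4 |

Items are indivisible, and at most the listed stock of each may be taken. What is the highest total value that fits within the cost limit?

Top feasible selections:
- 2×B + 2×D: cost 20, value 108
- 1×B + 2×D: cost 17, value 94
- 1×B + 1×C + 1×D: cost 19, value 93
Best: 108 util.

108 util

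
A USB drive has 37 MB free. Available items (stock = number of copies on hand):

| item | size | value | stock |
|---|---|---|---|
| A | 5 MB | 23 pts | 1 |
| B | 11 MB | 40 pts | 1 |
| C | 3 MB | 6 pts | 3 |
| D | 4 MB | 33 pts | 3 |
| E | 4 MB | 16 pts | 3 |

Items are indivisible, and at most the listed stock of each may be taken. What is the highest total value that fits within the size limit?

194 pts

Best selections within size 37 and stock limits:
- 1×A + 1×B + 3×D + 2×E: size 36, value 194
- 1×B + 3×D + 3×E: size 35, value 187
- 1×A + 1×B + 1×C + 3×D + 1×E: size 35, value 184
Best: 194 pts.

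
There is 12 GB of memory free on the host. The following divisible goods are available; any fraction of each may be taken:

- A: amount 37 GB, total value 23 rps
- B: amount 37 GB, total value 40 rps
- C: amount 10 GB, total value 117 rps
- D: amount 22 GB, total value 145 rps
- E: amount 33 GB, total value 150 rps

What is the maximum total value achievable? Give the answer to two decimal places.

Take in order of value per unit:
- C (117/10 per unit): all 10 → value 117, running total 117.00
- D (145/22 per unit): 2 of 22 → value 2×145/22 = 13.1818, running total 130.18
Total 130.18.

130.18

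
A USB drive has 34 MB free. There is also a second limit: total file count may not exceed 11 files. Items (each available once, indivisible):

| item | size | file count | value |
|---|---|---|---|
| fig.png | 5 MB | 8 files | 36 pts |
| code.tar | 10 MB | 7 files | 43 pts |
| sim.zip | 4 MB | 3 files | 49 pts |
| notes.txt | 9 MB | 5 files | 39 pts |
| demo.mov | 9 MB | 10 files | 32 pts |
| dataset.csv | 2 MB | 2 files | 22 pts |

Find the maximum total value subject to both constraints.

Feasible sets respecting both limits:
- sim.zip+notes.txt+dataset.csv: size 15, file count 10, value 110
- code.tar+sim.zip: size 14, file count 10, value 92
- sim.zip+notes.txt: size 13, file count 8, value 88
- fig.png+sim.zip: size 9, file count 11, value 85
Best: 110 pts.

110 pts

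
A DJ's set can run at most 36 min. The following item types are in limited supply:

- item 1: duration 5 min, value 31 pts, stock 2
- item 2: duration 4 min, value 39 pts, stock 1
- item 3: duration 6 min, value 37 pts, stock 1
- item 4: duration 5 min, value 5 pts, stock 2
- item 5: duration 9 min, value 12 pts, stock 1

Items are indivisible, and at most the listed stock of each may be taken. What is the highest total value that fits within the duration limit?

155 pts

Best selections within duration 36 and stock limits:
- 2×item 1 + 1×item 2 + 1×item 3 + 1×item 4 + 1×item 5: duration 34, value 155
- 2×item 1 + 1×item 2 + 1×item 3 + 1×item 5: duration 29, value 150
- 2×item 1 + 1×item 2 + 1×item 3 + 2×item 4: duration 30, value 148
- 2×item 1 + 1×item 2 + 1×item 3 + 1×item 4: duration 25, value 143
Best: 155 pts.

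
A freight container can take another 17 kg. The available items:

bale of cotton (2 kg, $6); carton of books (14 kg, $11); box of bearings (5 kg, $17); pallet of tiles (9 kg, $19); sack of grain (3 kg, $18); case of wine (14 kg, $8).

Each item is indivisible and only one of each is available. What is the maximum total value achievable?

$54

Check high-value combinations within 17 kg:
- box of bearings+pallet of tiles+sack of grain: weight 5+9+3=17, value 17+19+18=54
- bale of cotton+pallet of tiles+sack of grain: weight 2+9+3=14, value 6+19+18=43
- bale of cotton+box of bearings+pallet of tiles: weight 2+5+9=16, value 6+17+19=42
- bale of cotton+box of bearings+sack of grain: weight 2+5+3=10, value 6+17+18=41
Best: $54.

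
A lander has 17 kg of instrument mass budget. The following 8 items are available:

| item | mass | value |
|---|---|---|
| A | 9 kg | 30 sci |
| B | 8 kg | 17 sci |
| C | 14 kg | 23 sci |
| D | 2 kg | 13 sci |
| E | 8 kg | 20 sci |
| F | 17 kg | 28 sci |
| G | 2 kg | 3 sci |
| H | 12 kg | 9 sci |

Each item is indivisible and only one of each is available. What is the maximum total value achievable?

50 sci

Check high-value combinations within 17 kg:
- A+E: mass 9+8=17, value 30+20=50
- A+B: mass 9+8=17, value 30+17=47
- A+D+G: mass 9+2+2=13, value 30+13+3=46
Best: 50 sci.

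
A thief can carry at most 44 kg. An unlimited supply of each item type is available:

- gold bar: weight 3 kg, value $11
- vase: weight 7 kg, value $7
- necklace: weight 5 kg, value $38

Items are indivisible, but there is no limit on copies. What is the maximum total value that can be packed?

$315

Best value-per-unit is necklace at 38/5; filling with it alone gives 8×38 = 304.
Optimal mix: 1×gold bar + 8×necklace → weight 43, value 315.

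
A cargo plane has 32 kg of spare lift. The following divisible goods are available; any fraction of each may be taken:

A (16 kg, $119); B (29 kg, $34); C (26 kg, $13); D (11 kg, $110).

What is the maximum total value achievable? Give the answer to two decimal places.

Take in order of value per unit:
- D (110/11 per unit): all 11 → value 110, running total 110.00
- A (119/16 per unit): all 16 → value 119, running total 229.00
- B (34/29 per unit): 5 of 29 → value 5×34/29 = 5.8621, running total 234.86
Total 234.86.

234.86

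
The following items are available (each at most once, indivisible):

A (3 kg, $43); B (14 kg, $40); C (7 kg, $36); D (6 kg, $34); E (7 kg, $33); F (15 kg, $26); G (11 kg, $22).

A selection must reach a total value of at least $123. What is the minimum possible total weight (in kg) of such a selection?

23

Subsets with value ≥ 123, sorted by total weight:
- A+C+D+E: weight 23, value 146
- A+C+D+G: weight 27, value 135
- A+D+E+G: weight 27, value 132
- A+C+E+G: weight 28, value 134
Minimum weight: 23 kg.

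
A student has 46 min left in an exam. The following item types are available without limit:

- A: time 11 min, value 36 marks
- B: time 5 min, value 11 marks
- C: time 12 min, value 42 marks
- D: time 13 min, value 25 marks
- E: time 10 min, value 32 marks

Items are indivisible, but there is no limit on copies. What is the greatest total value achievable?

Best value-per-unit is C at 42/12; filling with it alone gives 3×42 = 126.
Optimal mix: 3×C + 1×E → time 46, value 158.

158 marks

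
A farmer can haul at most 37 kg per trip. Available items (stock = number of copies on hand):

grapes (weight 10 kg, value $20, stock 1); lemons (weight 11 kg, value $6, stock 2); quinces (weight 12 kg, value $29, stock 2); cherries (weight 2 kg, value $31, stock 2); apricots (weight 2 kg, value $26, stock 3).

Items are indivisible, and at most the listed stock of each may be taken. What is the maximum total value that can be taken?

$198

Best selections within weight 37 and stock limits:
- 2×quinces + 2×cherries + 3×apricots: weight 34, value 198
- 1×grapes + 1×quinces + 2×cherries + 3×apricots: weight 32, value 189
- 1×lemons + 1×quinces + 2×cherries + 3×apricots: weight 33, value 175
- 2×quinces + 2×cherries + 2×apricots: weight 32, value 172
Best: $198.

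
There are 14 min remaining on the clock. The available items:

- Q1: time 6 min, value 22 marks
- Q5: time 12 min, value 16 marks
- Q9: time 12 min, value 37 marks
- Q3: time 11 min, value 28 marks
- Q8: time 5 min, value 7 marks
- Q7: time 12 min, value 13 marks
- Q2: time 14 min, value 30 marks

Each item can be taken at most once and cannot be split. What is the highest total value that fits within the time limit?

Check high-value combinations within 14 min:
- Q9: time 12, value 37
- Q2: time 14, value 30
- Q1+Q8: time 6+5=11, value 22+7=29
Best: 37 marks.

37 marks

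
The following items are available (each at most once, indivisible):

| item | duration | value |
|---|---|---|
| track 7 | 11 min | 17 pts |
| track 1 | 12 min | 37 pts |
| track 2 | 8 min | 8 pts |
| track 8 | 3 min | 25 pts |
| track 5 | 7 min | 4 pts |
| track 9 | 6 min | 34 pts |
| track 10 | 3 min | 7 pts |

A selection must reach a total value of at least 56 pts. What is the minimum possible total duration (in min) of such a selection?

Subsets with value ≥ 56, sorted by total duration:
- track 8+track 9: duration 9, value 59
- track 8+track 9+track 10: duration 12, value 66
Minimum duration: 9 min.

9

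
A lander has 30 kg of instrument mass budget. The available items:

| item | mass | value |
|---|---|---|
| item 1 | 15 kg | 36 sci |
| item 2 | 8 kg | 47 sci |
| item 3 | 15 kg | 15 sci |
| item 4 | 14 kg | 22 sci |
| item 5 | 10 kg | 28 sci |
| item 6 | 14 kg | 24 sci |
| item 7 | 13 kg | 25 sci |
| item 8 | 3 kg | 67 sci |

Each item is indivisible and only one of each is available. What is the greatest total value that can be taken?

This is a 0/1 knapsack; check combinations near the capacity.
- item 1+item 2+item 8: mass 15+8+3=26, value 36+47+67=150
- item 2+item 5+item 8: mass 8+10+3=21, value 47+28+67=142
- item 2+item 7+item 8: mass 8+13+3=24, value 47+25+67=139
- item 2+item 6+item 8: mass 8+14+3=25, value 47+24+67=138
- item 2+item 4+item 8: mass 8+14+3=25, value 47+22+67=136
Best: 150 sci.

150 sci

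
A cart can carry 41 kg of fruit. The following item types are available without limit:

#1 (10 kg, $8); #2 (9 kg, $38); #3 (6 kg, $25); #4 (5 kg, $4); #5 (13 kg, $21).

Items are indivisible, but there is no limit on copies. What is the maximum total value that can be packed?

Best value-per-unit is #2 at 38/9; filling with it alone gives 4×38 = 152.
Optimal mix: 3×#2 + 2×#3 → weight 39, value 164.

$164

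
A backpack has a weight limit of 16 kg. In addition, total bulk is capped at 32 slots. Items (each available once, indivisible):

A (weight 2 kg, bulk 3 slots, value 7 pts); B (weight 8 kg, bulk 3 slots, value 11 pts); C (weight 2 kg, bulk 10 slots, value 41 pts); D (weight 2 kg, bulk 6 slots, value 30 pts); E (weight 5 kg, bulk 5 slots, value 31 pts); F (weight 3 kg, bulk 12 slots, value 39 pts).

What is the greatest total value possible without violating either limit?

Feasible sets respecting both limits:
- B+C+D+F: weight 15, bulk 31, value 121
- A+C+E+F: weight 12, bulk 30, value 118
- A+C+D+F: weight 9, bulk 31, value 117
Best: 121 pts.

121 pts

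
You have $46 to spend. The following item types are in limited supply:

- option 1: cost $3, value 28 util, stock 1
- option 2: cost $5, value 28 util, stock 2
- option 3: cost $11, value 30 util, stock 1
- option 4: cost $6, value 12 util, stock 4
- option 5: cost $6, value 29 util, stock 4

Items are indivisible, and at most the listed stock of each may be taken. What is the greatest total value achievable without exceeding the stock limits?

212 util

Best selections within cost 46 and stock limits:
- 1×option 1 + 2×option 2 + 1×option 4 + 4×option 5: cost 43, value 212
- 1×option 1 + 1×option 2 + 1×option 3 + 4×option 5: cost 43, value 202
Best: 212 util.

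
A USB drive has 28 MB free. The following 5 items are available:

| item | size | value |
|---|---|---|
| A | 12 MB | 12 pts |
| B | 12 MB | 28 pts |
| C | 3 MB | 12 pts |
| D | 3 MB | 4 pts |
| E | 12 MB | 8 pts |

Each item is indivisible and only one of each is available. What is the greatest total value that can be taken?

52 pts

This is a 0/1 knapsack; check combinations near the capacity.
- A+B+C: size 12+12+3=27, value 12+28+12=52
- B+C+E: size 12+3+12=27, value 28+12+8=48
- B+C+D: size 12+3+3=18, value 28+12+4=44
- A+B+D: size 12+12+3=27, value 12+28+4=44
Best: 52 pts.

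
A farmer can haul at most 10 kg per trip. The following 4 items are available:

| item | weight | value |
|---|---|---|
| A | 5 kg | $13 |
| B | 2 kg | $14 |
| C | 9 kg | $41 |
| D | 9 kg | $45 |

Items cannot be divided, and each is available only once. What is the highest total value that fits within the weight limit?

This is a 0/1 knapsack; check combinations near the capacity.
- D: weight 9, value 45
- C: weight 9, value 41
- A+B: weight 5+2=7, value 13+14=27
Best: $45.

$45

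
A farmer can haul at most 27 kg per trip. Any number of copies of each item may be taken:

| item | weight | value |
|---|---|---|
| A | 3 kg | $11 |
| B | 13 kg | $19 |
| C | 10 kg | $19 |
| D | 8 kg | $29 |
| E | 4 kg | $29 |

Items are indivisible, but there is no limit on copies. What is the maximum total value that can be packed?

Best value-per-unit is E at 29/4; filling with it alone gives 6×29 = 174.
Optimal mix: 1×A + 6×E → weight 27, value 185.

$185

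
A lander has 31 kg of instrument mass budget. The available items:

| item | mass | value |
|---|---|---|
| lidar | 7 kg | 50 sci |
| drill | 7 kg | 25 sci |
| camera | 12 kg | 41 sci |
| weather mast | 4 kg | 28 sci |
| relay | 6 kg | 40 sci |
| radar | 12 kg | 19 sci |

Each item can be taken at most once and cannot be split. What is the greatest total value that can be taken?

Check high-value combinations within 31 kg:
- lidar+camera+weather mast+relay: mass 7+12+4+6=29, value 50+41+28+40=159
- lidar+drill+camera+weather mast: mass 7+7+12+4=30, value 50+25+41+28=144
- lidar+drill+weather mast+relay: mass 7+7+4+6=24, value 50+25+28+40=143
- lidar+weather mast+relay+radar: mass 7+4+6+12=29, value 50+28+40+19=137
- drill+camera+weather mast+relay: mass 7+12+4+6=29, value 25+41+28+40=134
Best: 159 sci.

159 sci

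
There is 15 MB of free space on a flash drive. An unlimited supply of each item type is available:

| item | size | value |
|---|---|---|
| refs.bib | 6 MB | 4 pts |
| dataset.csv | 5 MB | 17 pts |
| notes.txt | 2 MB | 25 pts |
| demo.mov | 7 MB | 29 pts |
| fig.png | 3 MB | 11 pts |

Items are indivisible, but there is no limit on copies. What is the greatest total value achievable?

175 pts

Best value-per-unit is notes.txt at 25/2, and filling with it alone uses size 7×2=14. No mix of the others beats 7×25 = 175.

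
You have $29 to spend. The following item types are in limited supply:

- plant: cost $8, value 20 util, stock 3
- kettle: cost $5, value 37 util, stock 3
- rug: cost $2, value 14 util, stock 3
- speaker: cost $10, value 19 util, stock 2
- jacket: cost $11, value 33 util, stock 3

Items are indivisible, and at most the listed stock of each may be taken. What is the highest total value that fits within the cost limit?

Best selections within cost 29 and stock limits:
- 1×plant + 3×kettle + 3×rug: cost 29, value 173
- 1×plant + 3×kettle + 2×rug: cost 27, value 159
- 3×kettle + 1×rug + 1×jacket: cost 28, value 158
- 3×kettle + 2×rug + 1×speaker: cost 29, value 158
Best: 173 util.

173 util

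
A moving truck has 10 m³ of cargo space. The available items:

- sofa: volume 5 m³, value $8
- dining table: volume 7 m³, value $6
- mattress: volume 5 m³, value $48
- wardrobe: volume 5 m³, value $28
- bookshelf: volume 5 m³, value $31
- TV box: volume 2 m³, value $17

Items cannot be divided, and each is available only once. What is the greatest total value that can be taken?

Check high-value combinations within 10 m³:
- mattress+bookshelf: volume 5+5=10, value 48+31=79
- mattress+wardrobe: volume 5+5=10, value 48+28=76
- mattress+TV box: volume 5+2=7, value 48+17=65
Best: $79.

$79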